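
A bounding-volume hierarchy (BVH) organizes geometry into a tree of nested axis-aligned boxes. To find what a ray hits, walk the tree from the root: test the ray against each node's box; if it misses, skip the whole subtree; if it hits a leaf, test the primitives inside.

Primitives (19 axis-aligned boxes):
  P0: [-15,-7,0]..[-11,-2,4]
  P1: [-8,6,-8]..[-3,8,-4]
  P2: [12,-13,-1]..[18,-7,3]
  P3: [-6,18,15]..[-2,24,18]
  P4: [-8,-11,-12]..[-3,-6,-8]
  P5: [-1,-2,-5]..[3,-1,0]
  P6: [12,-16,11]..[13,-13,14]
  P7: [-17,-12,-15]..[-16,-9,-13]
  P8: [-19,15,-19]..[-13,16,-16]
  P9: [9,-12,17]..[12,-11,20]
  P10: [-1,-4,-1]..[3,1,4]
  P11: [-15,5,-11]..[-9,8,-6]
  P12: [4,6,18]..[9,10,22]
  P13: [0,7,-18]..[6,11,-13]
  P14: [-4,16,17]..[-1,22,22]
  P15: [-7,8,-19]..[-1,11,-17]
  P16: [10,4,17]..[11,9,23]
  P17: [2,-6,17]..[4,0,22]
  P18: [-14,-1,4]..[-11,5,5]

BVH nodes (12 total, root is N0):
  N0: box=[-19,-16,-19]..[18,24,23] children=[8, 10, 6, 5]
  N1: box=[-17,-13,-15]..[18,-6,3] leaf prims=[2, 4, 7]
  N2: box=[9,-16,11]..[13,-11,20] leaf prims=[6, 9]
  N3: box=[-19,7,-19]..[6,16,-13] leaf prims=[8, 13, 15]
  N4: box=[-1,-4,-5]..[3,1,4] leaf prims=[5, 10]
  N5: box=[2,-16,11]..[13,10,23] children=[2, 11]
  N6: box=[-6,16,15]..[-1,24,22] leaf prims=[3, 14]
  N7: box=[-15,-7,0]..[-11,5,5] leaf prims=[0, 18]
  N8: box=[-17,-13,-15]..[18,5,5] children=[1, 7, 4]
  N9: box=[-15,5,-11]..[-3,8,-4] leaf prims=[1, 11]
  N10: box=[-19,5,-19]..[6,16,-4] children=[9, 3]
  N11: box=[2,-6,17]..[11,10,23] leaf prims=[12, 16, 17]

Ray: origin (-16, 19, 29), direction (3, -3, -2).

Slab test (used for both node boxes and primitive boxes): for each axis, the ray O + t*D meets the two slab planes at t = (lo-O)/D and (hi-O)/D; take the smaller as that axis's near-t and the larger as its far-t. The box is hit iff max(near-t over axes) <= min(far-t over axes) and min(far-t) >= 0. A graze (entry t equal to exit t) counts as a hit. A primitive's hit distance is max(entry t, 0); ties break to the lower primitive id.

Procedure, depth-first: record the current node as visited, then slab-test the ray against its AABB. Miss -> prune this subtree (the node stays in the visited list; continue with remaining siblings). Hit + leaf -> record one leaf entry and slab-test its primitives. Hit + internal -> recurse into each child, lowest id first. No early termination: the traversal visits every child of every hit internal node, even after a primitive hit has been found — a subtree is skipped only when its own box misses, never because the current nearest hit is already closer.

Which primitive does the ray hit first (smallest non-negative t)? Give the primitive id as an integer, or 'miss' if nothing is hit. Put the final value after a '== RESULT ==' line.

Walk:
N0 x:[-1,34/3] y:[-5/3,35/3] z:[3,24] -> hit [3,34/3], descend [5, 6, 8, 10]
  N5 x:[6,29/3] y:[3,35/3] z:[3,9] -> hit [6,9], descend [2, 11]
    N2 x:[25/3,29/3] y:[10,35/3] z:[9/2,9] -> miss, prune
    N11 x:[6,9] y:[3,25/3] z:[3,6] -> hit [6,6] leaf, test {P12(miss), P16(miss), P17(miss)}
  N6 x:[10/3,5] y:[-5/3,1] z:[7/2,7] -> miss, prune
  N8 x:[-1/3,34/3] y:[14/3,32/3] z:[12,22] -> miss, prune
  N10 x:[-1,22/3] y:[1,14/3] z:[33/2,24] -> miss, prune

order=[0, 5, 2, 11, 6, 8, 10]  |boxes|=7  |leaves|=1  hit=miss

== RESULT ==
miss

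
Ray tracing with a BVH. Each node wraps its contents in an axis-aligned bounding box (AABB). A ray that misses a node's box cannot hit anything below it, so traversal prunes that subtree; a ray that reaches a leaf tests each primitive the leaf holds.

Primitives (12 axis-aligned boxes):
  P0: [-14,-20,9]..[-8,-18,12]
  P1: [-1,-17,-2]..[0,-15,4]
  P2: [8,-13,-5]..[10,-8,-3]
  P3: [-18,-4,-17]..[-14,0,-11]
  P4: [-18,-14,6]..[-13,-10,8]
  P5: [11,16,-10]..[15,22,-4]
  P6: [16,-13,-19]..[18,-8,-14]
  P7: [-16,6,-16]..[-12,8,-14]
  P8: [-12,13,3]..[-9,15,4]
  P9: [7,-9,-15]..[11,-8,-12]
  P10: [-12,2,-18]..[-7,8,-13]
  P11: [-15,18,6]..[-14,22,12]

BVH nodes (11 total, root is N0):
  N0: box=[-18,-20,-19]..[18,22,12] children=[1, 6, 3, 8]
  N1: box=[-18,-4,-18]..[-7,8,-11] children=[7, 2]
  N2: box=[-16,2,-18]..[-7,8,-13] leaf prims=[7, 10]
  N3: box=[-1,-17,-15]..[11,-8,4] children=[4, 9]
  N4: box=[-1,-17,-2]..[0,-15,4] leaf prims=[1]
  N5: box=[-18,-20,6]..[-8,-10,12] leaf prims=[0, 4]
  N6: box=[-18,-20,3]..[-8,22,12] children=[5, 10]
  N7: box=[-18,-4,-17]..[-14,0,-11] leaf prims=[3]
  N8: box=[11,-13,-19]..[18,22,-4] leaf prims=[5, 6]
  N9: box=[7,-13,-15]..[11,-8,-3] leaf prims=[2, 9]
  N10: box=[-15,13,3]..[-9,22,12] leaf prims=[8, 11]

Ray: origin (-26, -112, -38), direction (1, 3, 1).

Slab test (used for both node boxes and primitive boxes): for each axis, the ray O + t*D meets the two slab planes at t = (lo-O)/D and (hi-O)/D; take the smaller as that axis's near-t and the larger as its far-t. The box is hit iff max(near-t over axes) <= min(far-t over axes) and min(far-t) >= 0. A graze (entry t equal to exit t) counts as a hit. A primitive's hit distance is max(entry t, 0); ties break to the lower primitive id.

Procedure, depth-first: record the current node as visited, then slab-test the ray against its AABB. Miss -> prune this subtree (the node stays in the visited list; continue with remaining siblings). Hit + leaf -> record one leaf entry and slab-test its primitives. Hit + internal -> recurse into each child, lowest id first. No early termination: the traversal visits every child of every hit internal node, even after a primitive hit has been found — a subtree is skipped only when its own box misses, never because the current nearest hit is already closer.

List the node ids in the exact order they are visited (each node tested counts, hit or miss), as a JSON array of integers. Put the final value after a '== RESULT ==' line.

Trace the traversal:
N0 x:[8,44] y:[92/3,134/3] z:[19,50] -> hit [92/3,44], descend [1, 3, 6, 8]
  N1 x:[8,19] y:[36,40] z:[20,27] -> miss, prune
  N3 x:[25,37] y:[95/3,104/3] z:[23,42] -> hit [95/3,104/3], descend [4, 9]
    N4 x:[25,26] y:[95/3,97/3] z:[36,42] -> miss, prune
    N9 x:[33,37] y:[33,104/3] z:[23,35] -> hit [33,104/3] leaf, test {P2@t=34, P9(miss)}
  N6 x:[8,18] y:[92/3,134/3] z:[41,50] -> miss, prune
  N8 x:[37,44] y:[33,134/3] z:[19,34] -> miss, prune

Visited [0, 1, 3, 4, 9, 6, 8]. Tests: 7 box, 1 leaf. Nearest: P2.

== RESULT ==
[0, 1, 3, 4, 9, 6, 8]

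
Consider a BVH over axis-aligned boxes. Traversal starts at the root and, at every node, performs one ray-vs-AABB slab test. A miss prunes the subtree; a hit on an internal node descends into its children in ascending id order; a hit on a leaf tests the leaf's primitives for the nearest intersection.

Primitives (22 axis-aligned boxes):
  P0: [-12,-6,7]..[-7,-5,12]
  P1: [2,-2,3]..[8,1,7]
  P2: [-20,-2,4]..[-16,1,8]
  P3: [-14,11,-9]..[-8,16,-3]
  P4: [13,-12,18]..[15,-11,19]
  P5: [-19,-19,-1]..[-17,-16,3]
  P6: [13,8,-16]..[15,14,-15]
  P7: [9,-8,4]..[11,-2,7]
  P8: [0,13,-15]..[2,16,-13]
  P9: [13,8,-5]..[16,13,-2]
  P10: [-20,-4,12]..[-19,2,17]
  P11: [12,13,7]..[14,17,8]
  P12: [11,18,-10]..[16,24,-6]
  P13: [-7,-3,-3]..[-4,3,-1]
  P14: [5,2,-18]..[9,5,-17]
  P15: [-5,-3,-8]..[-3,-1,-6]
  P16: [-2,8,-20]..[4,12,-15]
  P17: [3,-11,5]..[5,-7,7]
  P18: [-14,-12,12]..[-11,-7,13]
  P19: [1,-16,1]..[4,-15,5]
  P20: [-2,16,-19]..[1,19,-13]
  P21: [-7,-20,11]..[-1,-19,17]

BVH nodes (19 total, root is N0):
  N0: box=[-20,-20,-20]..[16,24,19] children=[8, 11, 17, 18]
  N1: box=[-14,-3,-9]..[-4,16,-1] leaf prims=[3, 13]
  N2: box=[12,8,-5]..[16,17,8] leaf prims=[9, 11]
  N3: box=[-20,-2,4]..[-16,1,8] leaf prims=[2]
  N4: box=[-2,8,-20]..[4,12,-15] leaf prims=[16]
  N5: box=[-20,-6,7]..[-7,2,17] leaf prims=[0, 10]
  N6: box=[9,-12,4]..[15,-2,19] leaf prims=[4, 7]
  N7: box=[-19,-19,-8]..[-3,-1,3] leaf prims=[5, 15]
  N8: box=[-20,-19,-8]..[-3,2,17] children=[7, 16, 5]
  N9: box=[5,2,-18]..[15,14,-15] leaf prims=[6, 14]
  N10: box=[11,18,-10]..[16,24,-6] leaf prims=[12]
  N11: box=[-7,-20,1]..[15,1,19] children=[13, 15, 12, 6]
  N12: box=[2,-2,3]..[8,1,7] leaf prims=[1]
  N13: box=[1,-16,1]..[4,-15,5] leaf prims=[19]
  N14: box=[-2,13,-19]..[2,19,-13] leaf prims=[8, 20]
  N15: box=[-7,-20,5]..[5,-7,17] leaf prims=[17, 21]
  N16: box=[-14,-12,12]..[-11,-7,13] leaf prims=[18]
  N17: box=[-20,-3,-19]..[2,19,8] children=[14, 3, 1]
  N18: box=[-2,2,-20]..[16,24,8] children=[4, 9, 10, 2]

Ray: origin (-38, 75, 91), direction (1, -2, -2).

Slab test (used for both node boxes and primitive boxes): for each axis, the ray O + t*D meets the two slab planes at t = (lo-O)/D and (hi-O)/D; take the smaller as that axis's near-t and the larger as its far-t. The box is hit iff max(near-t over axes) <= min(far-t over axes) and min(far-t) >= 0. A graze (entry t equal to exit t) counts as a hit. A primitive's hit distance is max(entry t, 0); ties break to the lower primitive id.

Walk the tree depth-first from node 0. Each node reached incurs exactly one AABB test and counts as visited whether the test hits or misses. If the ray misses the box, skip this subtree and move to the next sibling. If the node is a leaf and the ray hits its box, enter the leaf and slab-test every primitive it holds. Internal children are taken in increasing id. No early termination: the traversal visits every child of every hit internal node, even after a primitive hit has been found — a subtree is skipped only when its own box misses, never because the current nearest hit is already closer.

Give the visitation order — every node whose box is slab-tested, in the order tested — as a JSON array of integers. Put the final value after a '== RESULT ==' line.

Trace the traversal:
N0 x:[18,54] y:[51/2,95/2] z:[36,111/2] -> hit [36,95/2], descend [8, 11, 17, 18]
  N8 x:[18,35] y:[73/2,47] z:[37,99/2] -> miss, prune
  N11 x:[31,53] y:[37,95/2] z:[36,45] -> hit [37,45], descend [6, 12, 13, 15]
    N6 x:[47,53] y:[77/2,87/2] z:[36,87/2] -> miss, prune
    N12 x:[40,46] y:[37,77/2] z:[42,44] -> miss, prune
    N13 x:[39,42] y:[45,91/2] z:[43,45] -> miss, prune
    N15 x:[31,43] y:[41,95/2] z:[37,43] -> hit [41,43] leaf, test {P17@t=42, P21(miss)}
  N17 x:[18,40] y:[28,39] z:[83/2,55] -> miss, prune
  N18 x:[36,54] y:[51/2,73/2] z:[83/2,111/2] -> miss, prune

Summary -> nodes [0, 8, 11, 6, 12, 13, 15, 17, 18]; box-tests=9; leaf-entries=1; first=P17

== RESULT ==
[0, 8, 11, 6, 12, 13, 15, 17, 18]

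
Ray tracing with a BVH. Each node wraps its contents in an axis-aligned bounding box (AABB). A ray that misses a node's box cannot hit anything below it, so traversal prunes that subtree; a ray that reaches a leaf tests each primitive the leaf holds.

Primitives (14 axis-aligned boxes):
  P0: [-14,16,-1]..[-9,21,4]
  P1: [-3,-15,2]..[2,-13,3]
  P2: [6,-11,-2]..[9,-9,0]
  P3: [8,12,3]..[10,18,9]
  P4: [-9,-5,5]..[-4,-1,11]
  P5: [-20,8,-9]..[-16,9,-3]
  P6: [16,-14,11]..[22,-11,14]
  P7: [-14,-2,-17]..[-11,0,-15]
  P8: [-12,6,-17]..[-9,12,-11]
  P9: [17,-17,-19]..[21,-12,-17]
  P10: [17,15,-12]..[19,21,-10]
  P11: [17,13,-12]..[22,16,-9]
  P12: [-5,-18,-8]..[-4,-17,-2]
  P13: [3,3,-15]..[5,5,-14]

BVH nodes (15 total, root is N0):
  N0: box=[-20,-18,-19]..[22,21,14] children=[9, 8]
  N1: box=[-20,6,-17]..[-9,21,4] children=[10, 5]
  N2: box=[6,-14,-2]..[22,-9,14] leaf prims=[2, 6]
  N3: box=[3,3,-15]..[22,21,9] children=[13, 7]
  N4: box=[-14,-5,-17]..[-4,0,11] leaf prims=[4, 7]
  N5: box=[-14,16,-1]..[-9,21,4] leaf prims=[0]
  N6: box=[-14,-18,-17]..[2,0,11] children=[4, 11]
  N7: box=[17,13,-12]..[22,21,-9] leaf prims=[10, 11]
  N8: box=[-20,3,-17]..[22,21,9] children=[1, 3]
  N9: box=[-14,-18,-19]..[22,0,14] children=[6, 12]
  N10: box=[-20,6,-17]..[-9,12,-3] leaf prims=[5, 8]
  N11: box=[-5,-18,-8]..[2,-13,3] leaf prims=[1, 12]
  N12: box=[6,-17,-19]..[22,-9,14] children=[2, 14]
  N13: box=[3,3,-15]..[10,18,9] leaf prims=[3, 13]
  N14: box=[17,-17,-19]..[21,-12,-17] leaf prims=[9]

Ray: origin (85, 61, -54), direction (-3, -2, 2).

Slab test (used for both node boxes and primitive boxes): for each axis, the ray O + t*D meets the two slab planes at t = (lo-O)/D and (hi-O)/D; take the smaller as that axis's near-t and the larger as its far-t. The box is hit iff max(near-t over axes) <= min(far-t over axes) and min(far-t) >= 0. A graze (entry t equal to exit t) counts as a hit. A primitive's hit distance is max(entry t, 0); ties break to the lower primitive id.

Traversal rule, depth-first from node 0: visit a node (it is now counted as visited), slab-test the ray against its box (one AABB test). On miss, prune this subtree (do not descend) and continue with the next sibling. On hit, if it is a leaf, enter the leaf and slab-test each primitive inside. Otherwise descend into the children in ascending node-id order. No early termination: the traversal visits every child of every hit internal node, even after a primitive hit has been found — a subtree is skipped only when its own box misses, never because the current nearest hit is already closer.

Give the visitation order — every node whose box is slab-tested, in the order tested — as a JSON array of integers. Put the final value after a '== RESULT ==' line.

Traverse from the root:
N0 x:[21,35] y:[20,79/2] z:[35/2,34] -> hit [21,34], descend [8, 9]
  N8 x:[21,35] y:[20,29] z:[37/2,63/2] -> hit [21,29], descend [1, 3]
    N1 x:[94/3,35] y:[20,55/2] z:[37/2,29] -> miss, prune
    N3 x:[21,82/3] y:[20,29] z:[39/2,63/2] -> hit [21,82/3], descend [7, 13]
      N7 x:[21,68/3] y:[20,24] z:[21,45/2] -> hit [21,45/2] leaf, test {P10@t=22, P11@t=45/2}
      N13 x:[25,82/3] y:[43/2,29] z:[39/2,63/2] -> hit [25,82/3] leaf, test {P3(miss), P13(miss)}
  N9 x:[21,33] y:[61/2,79/2] z:[35/2,34] -> hit [61/2,33], descend [6, 12]
    N6 x:[83/3,33] y:[61/2,79/2] z:[37/2,65/2] -> hit [61/2,65/2], descend [4, 11]
      N4 x:[89/3,33] y:[61/2,33] z:[37/2,65/2] -> hit [61/2,65/2] leaf, test {P4@t=31, P7(miss)}
      N11 x:[83/3,30] y:[37,79/2] z:[23,57/2] -> miss, prune
    N12 x:[21,79/3] y:[35,39] z:[35/2,34] -> miss, prune

Summary -> nodes [0, 8, 1, 3, 7, 13, 9, 6, 4, 11, 12]; box-tests=11; leaf-entries=3; first=P10

== RESULT ==
[0, 8, 1, 3, 7, 13, 9, 6, 4, 11, 12]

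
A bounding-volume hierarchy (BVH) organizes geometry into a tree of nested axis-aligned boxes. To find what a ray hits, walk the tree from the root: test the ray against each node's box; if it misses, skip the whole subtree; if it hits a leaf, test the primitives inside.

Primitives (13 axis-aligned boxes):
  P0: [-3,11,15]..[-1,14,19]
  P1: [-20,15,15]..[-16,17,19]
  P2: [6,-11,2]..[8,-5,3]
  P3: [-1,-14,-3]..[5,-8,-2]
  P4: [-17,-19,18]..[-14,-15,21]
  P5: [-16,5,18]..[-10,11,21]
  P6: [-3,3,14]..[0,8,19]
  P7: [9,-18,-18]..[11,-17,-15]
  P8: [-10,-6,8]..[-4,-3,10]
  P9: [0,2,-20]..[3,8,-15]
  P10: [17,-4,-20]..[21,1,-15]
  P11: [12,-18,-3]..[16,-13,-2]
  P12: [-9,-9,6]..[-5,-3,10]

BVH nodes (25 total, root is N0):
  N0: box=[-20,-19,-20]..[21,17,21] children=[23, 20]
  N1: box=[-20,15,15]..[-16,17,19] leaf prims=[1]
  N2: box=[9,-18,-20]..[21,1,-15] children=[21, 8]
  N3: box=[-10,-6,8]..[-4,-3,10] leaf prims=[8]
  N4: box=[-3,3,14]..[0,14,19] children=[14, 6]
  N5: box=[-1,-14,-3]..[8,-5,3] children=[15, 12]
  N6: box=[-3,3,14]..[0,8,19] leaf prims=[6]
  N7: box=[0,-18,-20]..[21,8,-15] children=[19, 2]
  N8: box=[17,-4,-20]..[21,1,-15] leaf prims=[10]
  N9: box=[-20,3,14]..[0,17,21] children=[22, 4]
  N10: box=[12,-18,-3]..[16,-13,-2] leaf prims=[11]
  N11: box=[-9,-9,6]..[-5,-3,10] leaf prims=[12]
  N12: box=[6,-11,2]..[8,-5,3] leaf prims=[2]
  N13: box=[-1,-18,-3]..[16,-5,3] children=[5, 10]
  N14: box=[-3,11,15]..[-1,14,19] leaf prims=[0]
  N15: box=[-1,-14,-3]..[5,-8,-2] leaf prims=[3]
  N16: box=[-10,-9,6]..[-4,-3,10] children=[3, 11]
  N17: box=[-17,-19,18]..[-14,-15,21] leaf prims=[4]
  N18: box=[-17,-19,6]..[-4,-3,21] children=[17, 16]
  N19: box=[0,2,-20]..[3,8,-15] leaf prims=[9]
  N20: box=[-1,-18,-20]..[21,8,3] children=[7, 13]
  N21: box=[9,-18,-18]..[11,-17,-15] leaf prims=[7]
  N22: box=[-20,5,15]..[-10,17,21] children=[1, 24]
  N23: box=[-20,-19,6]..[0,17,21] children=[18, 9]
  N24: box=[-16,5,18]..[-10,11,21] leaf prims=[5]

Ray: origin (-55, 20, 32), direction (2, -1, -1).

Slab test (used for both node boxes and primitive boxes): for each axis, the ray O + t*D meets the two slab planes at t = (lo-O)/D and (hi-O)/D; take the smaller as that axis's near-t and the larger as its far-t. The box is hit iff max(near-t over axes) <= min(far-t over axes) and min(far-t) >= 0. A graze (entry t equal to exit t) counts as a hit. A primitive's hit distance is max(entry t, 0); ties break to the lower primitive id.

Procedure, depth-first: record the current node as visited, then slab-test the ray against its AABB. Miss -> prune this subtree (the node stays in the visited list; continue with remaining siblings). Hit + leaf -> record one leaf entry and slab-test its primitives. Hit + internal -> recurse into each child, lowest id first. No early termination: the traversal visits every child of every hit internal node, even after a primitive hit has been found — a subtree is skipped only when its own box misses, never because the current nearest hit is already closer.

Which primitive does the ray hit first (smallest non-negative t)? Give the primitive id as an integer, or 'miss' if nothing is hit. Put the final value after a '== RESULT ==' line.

Trace the traversal:
N0 x:[35/2,38] y:[3,39] z:[11,52] -> hit [35/2,38], descend [20, 23]
  N20 x:[27,38] y:[12,38] z:[29,52] -> hit [29,38], descend [7, 13]
    N7 x:[55/2,38] y:[12,38] z:[47,52] -> miss, prune
    N13 x:[27,71/2] y:[25,38] z:[29,35] -> hit [29,35], descend [5, 10]
      N5 x:[27,63/2] y:[25,34] z:[29,35] -> hit [29,63/2], descend [12, 15]
        N12 x:[61/2,63/2] y:[25,31] z:[29,30] -> miss, prune
        N15 x:[27,30] y:[28,34] z:[34,35] -> miss, prune
      N10 x:[67/2,71/2] y:[33,38] z:[34,35] -> hit [34,35] leaf, test {P11@t=34}
  N23 x:[35/2,55/2] y:[3,39] z:[11,26] -> hit [35/2,26], descend [9, 18]
    N9 x:[35/2,55/2] y:[3,17] z:[11,18] -> miss, prune
    N18 x:[19,51/2] y:[23,39] z:[11,26] -> hit [23,51/2], descend [16, 17]
      N16 x:[45/2,51/2] y:[23,29] z:[22,26] -> hit [23,51/2], descend [3, 11]
        N3 x:[45/2,51/2] y:[23,26] z:[22,24] -> hit [23,24] leaf, test {P8@t=23}
        N11 x:[23,25] y:[23,29] z:[22,26] -> hit [23,25] leaf, test {P12@t=23}
      N17 x:[19,41/2] y:[35,39] z:[11,14] -> miss, prune

15 AABB tests over nodes [0, 20, 7, 13, 5, 12, 15, 10, 23, 9, 18, 16, 3, 11, 17]; 3 leaves entered; closest P8.

== RESULT ==
8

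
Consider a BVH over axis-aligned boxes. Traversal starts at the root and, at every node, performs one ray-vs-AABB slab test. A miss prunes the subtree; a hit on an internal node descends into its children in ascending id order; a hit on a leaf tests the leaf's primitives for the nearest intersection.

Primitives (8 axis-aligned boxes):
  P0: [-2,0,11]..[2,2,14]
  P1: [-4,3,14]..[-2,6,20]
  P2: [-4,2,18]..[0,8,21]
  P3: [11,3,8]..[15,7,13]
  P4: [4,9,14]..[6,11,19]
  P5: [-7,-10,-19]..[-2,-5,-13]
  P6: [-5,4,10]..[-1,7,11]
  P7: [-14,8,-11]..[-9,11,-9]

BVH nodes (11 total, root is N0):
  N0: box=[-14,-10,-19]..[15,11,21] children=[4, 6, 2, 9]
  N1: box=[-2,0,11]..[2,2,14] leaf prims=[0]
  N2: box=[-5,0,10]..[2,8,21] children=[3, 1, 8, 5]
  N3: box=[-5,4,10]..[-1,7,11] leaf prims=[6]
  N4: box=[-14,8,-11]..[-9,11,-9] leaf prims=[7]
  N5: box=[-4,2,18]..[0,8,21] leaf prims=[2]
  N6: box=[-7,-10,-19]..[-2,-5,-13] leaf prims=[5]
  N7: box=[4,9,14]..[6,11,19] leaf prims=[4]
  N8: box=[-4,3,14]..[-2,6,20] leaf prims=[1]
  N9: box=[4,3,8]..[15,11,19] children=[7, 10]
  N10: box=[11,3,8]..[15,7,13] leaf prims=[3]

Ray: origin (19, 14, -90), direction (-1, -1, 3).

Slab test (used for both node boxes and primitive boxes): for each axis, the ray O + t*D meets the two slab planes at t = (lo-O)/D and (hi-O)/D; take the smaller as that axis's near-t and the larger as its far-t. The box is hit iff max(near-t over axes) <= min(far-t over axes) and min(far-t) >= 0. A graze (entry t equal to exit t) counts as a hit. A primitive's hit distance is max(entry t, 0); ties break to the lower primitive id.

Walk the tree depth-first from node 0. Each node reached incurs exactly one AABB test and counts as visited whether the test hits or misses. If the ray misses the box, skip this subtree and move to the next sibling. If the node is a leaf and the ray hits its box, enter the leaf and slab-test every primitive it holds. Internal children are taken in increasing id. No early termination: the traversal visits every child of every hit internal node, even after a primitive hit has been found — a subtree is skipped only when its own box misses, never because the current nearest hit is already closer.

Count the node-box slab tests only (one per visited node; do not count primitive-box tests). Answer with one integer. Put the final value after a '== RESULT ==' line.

Traverse from the root:
N0 x:[4,33] y:[3,24] z:[71/3,37] -> hit [71/3,24], descend [2, 4, 6, 9]
  N2 x:[17,24] y:[6,14] z:[100/3,37] -> miss, prune
  N4 x:[28,33] y:[3,6] z:[79/3,27] -> miss, prune
  N6 x:[21,26] y:[19,24] z:[71/3,77/3] -> hit [71/3,24] leaf, test {P5@t=71/3}
  N9 x:[4,15] y:[3,11] z:[98/3,109/3] -> miss, prune

Summary -> nodes [0, 2, 4, 6, 9]; box-tests=5; leaf-entries=1; first=P5

== RESULT ==
5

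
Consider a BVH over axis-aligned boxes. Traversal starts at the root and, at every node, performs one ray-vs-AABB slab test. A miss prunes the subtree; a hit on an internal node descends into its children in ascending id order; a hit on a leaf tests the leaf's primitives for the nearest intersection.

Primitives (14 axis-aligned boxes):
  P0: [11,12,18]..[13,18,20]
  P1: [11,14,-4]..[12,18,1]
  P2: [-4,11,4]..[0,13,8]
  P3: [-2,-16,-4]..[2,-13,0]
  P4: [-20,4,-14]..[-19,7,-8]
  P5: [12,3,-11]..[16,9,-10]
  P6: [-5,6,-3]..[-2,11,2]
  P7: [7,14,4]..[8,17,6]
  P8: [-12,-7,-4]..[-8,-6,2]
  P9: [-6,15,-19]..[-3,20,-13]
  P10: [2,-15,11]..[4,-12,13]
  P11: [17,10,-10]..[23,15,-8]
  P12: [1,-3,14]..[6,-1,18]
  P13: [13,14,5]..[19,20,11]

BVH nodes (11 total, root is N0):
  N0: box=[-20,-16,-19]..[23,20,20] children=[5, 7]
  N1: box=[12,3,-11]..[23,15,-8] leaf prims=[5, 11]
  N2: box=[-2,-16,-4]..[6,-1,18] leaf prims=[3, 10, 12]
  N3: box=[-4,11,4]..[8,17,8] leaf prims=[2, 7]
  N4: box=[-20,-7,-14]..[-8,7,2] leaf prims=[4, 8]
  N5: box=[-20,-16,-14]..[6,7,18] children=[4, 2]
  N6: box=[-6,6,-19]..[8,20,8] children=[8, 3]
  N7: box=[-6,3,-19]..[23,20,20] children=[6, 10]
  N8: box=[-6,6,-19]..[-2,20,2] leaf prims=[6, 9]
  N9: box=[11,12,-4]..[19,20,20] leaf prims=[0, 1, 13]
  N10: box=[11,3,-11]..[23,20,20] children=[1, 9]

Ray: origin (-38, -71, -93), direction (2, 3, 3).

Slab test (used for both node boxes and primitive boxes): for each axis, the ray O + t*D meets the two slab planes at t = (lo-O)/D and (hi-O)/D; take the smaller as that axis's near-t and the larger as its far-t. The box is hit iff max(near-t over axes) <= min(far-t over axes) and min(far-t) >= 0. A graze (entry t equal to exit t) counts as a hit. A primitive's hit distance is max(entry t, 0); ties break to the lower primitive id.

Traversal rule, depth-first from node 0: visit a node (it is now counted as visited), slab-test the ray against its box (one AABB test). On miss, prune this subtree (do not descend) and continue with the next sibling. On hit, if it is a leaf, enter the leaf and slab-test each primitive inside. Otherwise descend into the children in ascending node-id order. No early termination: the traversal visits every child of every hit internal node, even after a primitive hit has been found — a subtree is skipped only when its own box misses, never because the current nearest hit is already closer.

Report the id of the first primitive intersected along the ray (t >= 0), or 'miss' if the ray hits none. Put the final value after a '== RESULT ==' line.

Traverse from the root:
N0 x:[9,61/2] y:[55/3,91/3] z:[74/3,113/3] -> hit [74/3,91/3], descend [5, 7]
  N5 x:[9,22] y:[55/3,26] z:[79/3,37] -> miss, prune
  N7 x:[16,61/2] y:[74/3,91/3] z:[74/3,113/3] -> hit [74/3,91/3], descend [6, 10]
    N6 x:[16,23] y:[77/3,91/3] z:[74/3,101/3] -> miss, prune
    N10 x:[49/2,61/2] y:[74/3,91/3] z:[82/3,113/3] -> hit [82/3,91/3], descend [1, 9]
      N1 x:[25,61/2] y:[74/3,86/3] z:[82/3,85/3] -> hit [82/3,85/3] leaf, test {P5(miss), P11@t=83/3}
      N9 x:[49/2,57/2] y:[83/3,91/3] z:[89/3,113/3] -> miss, prune

order=[0, 5, 7, 6, 10, 1, 9]  |boxes|=7  |leaves|=1  hit=P11

== RESULT ==
11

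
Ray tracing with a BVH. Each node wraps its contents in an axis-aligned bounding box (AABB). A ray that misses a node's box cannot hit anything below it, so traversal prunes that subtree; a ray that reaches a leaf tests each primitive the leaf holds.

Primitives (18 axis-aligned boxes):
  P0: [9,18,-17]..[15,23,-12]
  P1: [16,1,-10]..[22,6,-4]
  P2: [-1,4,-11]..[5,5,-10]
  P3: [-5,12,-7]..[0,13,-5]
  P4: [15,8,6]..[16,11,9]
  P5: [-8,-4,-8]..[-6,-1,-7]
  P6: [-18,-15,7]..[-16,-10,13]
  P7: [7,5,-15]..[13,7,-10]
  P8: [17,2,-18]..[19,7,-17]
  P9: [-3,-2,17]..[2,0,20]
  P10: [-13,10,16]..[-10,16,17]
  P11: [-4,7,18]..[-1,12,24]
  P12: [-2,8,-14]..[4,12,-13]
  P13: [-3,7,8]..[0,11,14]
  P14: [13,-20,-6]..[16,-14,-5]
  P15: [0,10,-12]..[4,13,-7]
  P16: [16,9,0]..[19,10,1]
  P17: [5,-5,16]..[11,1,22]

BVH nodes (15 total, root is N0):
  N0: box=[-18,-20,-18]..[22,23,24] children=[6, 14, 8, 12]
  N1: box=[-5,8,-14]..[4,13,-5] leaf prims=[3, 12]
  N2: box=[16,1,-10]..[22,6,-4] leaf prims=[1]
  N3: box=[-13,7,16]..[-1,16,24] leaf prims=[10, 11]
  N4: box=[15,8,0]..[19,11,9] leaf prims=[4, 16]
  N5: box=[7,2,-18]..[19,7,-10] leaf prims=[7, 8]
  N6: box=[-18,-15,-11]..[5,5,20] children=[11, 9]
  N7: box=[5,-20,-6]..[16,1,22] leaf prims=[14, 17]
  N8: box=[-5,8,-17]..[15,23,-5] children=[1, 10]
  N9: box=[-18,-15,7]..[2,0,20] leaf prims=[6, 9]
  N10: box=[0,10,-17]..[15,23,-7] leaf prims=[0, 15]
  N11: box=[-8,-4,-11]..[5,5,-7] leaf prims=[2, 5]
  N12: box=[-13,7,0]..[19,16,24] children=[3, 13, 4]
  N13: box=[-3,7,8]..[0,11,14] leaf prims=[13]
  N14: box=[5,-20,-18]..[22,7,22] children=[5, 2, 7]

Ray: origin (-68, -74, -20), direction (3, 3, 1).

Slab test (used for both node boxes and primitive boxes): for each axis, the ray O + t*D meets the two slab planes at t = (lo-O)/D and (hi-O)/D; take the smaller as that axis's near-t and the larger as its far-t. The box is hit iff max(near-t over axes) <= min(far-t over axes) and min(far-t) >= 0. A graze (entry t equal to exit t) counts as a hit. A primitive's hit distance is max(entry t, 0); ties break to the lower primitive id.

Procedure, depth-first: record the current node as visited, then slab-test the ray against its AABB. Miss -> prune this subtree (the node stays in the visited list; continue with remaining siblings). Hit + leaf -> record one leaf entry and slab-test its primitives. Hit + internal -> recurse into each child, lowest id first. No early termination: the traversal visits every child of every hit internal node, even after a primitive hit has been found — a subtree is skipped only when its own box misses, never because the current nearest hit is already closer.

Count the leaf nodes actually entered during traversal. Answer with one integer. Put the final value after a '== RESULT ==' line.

Traverse from the root:
N0 x:[50/3,30] y:[18,97/3] z:[2,44] -> hit [18,30], descend [6, 8, 12, 14]
  N6 x:[50/3,73/3] y:[59/3,79/3] z:[9,40] -> hit [59/3,73/3], descend [9, 11]
    N9 x:[50/3,70/3] y:[59/3,74/3] z:[27,40] -> miss, prune
    N11 x:[20,73/3] y:[70/3,79/3] z:[9,13] -> miss, prune
  N8 x:[21,83/3] y:[82/3,97/3] z:[3,15] -> miss, prune
  N12 x:[55/3,29] y:[27,30] z:[20,44] -> hit [27,29], descend [3, 4, 13]
    N3 x:[55/3,67/3] y:[27,30] z:[36,44] -> miss, prune
    N4 x:[83/3,29] y:[82/3,85/3] z:[20,29] -> hit [83/3,85/3] leaf, test {P4@t=83/3, P16(miss)}
    N13 x:[65/3,68/3] y:[27,85/3] z:[28,34] -> miss, prune
  N14 x:[73/3,30] y:[18,27] z:[2,42] -> hit [73/3,27], descend [2, 5, 7]
    N2 x:[28,30] y:[25,80/3] z:[10,16] -> miss, prune
    N5 x:[25,29] y:[76/3,27] z:[2,10] -> miss, prune
    N7 x:[73/3,28] y:[18,25] z:[14,42] -> hit [73/3,25] leaf, test {P14(miss), P17(miss)}

Summary -> nodes [0, 6, 9, 11, 8, 12, 3, 4, 13, 14, 2, 5, 7]; box-tests=13; leaf-entries=2; first=P4

== RESULT ==
2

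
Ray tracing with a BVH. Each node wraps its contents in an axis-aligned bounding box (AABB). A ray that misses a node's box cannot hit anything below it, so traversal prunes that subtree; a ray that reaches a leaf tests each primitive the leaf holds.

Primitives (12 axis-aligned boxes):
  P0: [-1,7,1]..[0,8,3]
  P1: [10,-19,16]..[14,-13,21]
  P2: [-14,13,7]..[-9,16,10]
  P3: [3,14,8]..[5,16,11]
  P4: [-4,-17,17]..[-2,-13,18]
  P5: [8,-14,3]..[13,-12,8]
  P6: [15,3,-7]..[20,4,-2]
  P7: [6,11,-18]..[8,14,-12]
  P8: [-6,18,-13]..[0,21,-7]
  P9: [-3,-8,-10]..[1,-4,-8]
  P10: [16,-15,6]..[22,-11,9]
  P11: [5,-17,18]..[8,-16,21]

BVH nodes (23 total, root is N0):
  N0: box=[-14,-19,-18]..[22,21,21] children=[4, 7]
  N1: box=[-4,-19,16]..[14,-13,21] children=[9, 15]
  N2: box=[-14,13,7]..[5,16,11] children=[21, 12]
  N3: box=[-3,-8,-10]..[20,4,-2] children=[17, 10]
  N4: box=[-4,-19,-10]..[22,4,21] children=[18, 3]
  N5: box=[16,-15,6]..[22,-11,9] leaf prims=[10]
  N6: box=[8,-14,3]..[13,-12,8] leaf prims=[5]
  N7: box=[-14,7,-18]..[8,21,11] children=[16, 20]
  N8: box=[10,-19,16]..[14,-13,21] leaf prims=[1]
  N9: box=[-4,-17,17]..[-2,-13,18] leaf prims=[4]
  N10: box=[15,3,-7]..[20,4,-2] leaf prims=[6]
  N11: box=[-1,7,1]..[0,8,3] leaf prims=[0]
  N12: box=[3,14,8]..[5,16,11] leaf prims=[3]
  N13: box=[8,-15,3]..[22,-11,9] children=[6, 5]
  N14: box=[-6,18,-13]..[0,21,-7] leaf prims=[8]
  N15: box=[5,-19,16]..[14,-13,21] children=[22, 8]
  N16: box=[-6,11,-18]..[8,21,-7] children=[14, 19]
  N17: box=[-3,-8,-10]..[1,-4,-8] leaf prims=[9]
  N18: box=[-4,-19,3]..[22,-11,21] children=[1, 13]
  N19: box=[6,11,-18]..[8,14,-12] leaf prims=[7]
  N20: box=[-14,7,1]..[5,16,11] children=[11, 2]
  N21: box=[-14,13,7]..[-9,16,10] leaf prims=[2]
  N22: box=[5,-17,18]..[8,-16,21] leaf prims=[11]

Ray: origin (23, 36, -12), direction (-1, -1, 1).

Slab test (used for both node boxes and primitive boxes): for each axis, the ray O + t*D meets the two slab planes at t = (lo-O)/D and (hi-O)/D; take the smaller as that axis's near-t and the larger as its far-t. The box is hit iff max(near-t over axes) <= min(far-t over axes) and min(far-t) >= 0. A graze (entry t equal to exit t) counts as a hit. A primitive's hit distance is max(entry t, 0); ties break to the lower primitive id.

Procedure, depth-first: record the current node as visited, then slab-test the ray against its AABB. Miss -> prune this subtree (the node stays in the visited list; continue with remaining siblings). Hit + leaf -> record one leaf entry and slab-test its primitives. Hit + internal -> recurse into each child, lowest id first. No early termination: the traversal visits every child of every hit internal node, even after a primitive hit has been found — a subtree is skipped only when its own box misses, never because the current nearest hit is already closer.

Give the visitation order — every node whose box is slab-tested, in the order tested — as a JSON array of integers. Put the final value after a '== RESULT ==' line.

Trace the traversal:
N0 x:[1,37] y:[15,55] z:[-6,33] -> hit [15,33], descend [4, 7]
  N4 x:[1,27] y:[32,55] z:[2,33] -> miss, prune
  N7 x:[15,37] y:[15,29] z:[-6,23] -> hit [15,23], descend [16, 20]
    N16 x:[15,29] y:[15,25] z:[-6,5] -> miss, prune
    N20 x:[18,37] y:[20,29] z:[13,23] -> hit [20,23], descend [2, 11]
      N2 x:[18,37] y:[20,23] z:[19,23] -> hit [20,23], descend [12, 21]
        N12 x:[18,20] y:[20,22] z:[20,23] -> hit [20,20] leaf, test {P3@t=20}
        N21 x:[32,37] y:[20,23] z:[19,22] -> miss, prune
      N11 x:[23,24] y:[28,29] z:[13,15] -> miss, prune

Summary -> nodes [0, 4, 7, 16, 20, 2, 12, 21, 11]; box-tests=9; leaf-entries=1; first=P3

== RESULT ==
[0, 4, 7, 16, 20, 2, 12, 21, 11]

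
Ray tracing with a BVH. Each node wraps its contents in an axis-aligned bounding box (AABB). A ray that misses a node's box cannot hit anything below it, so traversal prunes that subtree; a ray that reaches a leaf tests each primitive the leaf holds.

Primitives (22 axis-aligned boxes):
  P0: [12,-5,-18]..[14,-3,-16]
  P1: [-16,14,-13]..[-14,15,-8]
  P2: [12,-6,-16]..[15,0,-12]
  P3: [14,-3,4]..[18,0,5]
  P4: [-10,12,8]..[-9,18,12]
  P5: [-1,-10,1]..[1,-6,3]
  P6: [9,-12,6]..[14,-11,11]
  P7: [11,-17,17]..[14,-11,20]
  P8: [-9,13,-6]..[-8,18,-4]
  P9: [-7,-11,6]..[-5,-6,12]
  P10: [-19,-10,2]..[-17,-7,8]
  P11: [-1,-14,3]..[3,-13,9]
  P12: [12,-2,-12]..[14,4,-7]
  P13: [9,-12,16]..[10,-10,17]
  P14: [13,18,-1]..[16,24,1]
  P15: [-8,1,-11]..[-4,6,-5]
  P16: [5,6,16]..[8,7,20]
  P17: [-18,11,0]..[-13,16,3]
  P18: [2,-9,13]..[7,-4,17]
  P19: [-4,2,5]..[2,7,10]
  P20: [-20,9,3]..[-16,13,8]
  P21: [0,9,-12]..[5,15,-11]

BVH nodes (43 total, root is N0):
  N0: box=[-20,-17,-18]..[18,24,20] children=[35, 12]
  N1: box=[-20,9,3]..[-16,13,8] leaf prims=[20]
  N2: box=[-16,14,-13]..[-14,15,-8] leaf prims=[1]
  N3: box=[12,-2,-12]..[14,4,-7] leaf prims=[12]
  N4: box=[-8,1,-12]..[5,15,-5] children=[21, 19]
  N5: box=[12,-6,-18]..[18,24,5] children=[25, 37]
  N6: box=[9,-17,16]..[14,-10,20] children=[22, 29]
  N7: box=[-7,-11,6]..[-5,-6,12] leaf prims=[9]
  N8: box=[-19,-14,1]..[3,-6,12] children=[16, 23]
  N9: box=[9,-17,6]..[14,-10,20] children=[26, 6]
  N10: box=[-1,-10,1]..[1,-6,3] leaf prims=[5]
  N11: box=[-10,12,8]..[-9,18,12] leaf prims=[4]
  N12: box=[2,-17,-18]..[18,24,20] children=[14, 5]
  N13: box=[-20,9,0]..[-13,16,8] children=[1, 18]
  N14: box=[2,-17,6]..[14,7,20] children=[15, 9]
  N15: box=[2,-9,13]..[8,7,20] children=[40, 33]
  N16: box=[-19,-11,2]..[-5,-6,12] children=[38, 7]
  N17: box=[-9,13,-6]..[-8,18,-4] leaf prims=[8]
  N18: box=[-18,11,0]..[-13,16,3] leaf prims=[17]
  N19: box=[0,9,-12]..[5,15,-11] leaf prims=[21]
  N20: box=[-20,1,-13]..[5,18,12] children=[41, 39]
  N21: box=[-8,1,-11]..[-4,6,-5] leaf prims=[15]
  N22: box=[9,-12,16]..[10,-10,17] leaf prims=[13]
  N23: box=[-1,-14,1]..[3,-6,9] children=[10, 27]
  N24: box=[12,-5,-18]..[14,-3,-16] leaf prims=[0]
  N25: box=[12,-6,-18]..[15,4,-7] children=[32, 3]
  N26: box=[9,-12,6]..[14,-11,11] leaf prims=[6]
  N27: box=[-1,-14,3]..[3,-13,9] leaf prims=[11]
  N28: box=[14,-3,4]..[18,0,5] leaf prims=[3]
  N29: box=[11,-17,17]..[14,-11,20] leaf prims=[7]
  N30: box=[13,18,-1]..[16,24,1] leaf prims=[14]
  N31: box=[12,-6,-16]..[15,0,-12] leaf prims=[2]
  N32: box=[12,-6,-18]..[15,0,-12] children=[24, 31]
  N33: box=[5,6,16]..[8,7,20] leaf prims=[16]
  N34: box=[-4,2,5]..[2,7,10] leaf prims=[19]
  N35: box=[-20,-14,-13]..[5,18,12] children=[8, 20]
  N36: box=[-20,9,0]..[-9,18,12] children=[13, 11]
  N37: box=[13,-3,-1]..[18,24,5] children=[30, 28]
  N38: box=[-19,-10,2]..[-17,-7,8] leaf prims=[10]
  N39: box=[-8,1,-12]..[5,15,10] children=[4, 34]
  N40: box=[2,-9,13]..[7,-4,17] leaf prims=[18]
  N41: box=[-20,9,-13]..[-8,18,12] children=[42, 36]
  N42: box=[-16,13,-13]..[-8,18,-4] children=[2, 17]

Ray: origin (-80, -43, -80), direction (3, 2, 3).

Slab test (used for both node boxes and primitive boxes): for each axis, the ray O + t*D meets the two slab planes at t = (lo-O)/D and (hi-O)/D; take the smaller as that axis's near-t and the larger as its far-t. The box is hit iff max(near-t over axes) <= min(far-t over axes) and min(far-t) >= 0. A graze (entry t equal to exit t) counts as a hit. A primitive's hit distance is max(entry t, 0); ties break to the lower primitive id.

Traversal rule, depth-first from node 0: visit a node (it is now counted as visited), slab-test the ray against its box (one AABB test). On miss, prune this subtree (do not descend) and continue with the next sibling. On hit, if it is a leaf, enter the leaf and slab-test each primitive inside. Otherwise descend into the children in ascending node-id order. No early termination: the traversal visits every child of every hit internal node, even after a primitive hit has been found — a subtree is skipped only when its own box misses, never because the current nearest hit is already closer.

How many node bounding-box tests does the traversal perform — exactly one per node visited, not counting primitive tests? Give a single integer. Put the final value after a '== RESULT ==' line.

Trace the traversal:
N0 x:[20,98/3] y:[13,67/2] z:[62/3,100/3] -> hit [62/3,98/3], descend [12, 35]
  N12 x:[82/3,98/3] y:[13,67/2] z:[62/3,100/3] -> hit [82/3,98/3], descend [5, 14]
    N5 x:[92/3,98/3] y:[37/2,67/2] z:[62/3,85/3] -> miss, prune
    N14 x:[82/3,94/3] y:[13,25] z:[86/3,100/3] -> miss, prune
  N35 x:[20,85/3] y:[29/2,61/2] z:[67/3,92/3] -> hit [67/3,85/3], descend [8, 20]
    N8 x:[61/3,83/3] y:[29/2,37/2] z:[27,92/3] -> miss, prune
    N20 x:[20,85/3] y:[22,61/2] z:[67/3,92/3] -> hit [67/3,85/3], descend [39, 41]
      N39 x:[24,85/3] y:[22,29] z:[68/3,30] -> hit [24,85/3], descend [4, 34]
        N4 x:[24,85/3] y:[22,29] z:[68/3,25] -> hit [24,25], descend [19, 21]
          N19 x:[80/3,85/3] y:[26,29] z:[68/3,23] -> miss, prune
          N21 x:[24,76/3] y:[22,49/2] z:[23,25] -> hit [24,49/2] leaf, test {P15@t=24}
        N34 x:[76/3,82/3] y:[45/2,25] z:[85/3,30] -> miss, prune
      N41 x:[20,24] y:[26,61/2] z:[67/3,92/3] -> miss, prune

Visited [0, 12, 5, 14, 35, 8, 20, 39, 4, 19, 21, 34, 41]. Tests: 13 box, 1 leaf. Nearest: P15.

== RESULT ==
13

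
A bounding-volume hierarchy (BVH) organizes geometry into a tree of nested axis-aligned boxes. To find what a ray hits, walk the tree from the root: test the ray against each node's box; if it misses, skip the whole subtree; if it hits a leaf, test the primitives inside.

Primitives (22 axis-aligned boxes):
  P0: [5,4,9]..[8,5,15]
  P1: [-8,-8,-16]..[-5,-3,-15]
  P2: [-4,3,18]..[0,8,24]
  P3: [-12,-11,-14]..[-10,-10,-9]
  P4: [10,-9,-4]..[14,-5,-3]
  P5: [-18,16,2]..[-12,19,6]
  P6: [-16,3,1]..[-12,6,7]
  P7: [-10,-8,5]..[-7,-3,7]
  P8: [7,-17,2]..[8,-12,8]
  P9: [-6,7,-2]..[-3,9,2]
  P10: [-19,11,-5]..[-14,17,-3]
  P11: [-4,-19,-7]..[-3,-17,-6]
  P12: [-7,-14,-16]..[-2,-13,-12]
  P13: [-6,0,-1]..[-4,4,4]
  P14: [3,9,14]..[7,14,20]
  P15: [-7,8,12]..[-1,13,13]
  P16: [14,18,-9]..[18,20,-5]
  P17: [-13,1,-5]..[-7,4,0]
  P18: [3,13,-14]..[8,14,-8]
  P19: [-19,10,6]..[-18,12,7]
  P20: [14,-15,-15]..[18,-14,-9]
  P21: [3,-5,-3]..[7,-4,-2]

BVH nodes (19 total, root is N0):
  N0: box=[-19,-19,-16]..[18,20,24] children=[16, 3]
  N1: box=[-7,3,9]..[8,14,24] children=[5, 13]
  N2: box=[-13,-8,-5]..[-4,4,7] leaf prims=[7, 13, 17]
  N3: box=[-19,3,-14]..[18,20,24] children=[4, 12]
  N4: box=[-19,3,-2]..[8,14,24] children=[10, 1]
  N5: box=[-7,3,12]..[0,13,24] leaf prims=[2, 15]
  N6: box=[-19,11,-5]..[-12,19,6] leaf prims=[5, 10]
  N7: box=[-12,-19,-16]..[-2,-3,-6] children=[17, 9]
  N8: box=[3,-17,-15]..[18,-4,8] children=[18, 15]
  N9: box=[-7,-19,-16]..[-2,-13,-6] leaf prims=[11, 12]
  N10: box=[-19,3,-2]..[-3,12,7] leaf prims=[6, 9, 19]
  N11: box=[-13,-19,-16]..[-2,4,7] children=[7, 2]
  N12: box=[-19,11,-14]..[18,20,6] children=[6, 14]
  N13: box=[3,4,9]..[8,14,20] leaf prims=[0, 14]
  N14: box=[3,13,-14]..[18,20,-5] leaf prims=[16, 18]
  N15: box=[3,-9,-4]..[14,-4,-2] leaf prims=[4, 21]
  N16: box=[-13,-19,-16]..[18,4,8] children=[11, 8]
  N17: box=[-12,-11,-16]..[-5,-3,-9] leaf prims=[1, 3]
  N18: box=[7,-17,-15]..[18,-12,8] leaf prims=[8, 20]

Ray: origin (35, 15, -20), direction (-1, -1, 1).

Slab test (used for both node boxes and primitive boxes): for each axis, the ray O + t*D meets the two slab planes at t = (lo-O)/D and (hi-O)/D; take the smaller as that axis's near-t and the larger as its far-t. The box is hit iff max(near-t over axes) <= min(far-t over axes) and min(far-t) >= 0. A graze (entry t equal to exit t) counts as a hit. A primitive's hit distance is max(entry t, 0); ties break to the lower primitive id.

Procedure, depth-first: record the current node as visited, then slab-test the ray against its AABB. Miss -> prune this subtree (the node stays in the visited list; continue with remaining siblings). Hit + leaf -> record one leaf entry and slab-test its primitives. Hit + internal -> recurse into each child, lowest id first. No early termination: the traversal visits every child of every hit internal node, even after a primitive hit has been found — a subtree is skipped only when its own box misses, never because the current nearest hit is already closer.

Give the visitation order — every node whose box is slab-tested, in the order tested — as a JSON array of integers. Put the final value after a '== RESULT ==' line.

Traverse from the root:
N0 x:[17,54] y:[-5,34] z:[4,44] -> hit [17,34], descend [3, 16]
  N3 x:[17,54] y:[-5,12] z:[6,44] -> miss, prune
  N16 x:[17,48] y:[11,34] z:[4,28] -> hit [17,28], descend [8, 11]
    N8 x:[17,32] y:[19,32] z:[5,28] -> hit [19,28], descend [15, 18]
      N15 x:[21,32] y:[19,24] z:[16,18] -> miss, prune
      N18 x:[17,28] y:[27,32] z:[5,28] -> hit [27,28] leaf, test {P8@t=27, P20(miss)}
    N11 x:[37,48] y:[11,34] z:[4,27] -> miss, prune

order=[0, 3, 16, 8, 15, 18, 11]  |boxes|=7  |leaves|=1  hit=P8

== RESULT ==
[0, 3, 16, 8, 15, 18, 11]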